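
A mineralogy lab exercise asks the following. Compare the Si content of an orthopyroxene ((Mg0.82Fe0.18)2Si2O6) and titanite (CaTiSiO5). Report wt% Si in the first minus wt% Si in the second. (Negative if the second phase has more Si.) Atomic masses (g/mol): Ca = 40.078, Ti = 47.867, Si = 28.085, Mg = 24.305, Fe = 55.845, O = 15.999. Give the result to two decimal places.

12.15 percentage points

First mineral: 56.170 g Si in 212.128 g formula = 26.48 wt% Si.
Second mineral: 28.085 g Si in 196.025 g formula = 14.33 wt% Si.
26.48% − 14.33% gives a difference of 12.15 percentage points.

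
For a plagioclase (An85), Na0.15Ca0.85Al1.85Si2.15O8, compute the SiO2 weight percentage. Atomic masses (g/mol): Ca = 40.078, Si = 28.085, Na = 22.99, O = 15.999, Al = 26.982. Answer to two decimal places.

Molar mass of Na0.15Ca0.85Al1.85Si2.15O8 = 0.15·22.99 + 0.85·40.078 + 1.85·26.982 + 2.15·28.085 + 8·15.999 = 275.806 g/mol.
Each formula unit contains 2.15 Si, equivalent to 2.15/1 = 2.1500 mol SiO2.
M(SiO2) = 1×28.085 + 2×15.999 = 60.083 g/mol.
Mass of SiO2 per formula unit = 2.1500 × 60.083 = 129.178 g.
SiO2 wt% = 129.178 / 275.806 × 100 = 46.84%.

46.84 wt%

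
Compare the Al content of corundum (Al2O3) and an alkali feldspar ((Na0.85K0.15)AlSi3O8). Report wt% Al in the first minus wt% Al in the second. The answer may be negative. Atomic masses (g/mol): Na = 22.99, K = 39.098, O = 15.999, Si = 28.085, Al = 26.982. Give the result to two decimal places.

M(Al2O3) = 101.961 g/mol, so wt% Al = 53.964/101.961 × 100 = 52.93%.
M((Na0.85K0.15)AlSi3O8) = 264.635 g/mol, so wt% Al = 26.982/264.635 × 100 = 10.20%.
52.93 − 10.20 = 42.73 pp.

42.73 percentage points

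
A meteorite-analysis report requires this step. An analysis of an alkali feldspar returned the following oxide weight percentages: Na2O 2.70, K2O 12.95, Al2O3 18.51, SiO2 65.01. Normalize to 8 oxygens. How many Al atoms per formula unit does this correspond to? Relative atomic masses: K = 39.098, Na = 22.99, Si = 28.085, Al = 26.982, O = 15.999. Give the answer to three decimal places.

1.005 Al apfu

Na2O (M=61.979): mol = 0.04356; Na = 0.08712, O = 0.04356.
K2O (M=94.195): mol = 0.13748; K = 0.27496, O = 0.13748.
Al2O3 (M=101.961): mol = 0.18154; Al = 0.36308, O = 0.54462.
SiO2 (M=60.083): mol = 1.08200; Si = 1.08200, O = 2.16400.
ΣO = 2.88966; factor = 8/ΣO = 2.76849.
Al apfu = 0.36308 × 2.76849 = 1.005.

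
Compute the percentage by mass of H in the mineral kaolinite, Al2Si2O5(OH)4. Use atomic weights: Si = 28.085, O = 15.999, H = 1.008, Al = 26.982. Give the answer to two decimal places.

1.56 wt%

M(Al2Si2O5(OH)4) = 258.157 g/mol.
H contributes 4 × 1.008 = 4.032 g per mole.
4.032/258.157 = 0.0156 → 1.56%.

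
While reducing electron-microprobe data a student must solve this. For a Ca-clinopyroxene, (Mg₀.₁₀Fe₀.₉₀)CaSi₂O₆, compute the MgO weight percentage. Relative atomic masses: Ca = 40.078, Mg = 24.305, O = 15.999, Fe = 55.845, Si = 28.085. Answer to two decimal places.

1.65 wt%

Formula mass = 244.933 g/mol.
0.10 Mg → 0.1000 mol MgO per formula unit; M(MgO) = 40.304, so MgO mass = 4.030 g.
4.030/244.933 × 100 = 1.65 wt%.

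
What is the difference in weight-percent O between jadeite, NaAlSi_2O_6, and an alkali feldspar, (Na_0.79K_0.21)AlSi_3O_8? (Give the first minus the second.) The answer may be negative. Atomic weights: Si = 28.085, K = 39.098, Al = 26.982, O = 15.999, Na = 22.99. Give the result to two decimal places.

-0.70 percentage points

First mineral: 95.994 g O in 202.136 g formula = 47.49 wt% O.
Second mineral: 127.992 g O in 265.602 g formula = 48.19 wt% O.
47.49% − 48.19% gives a difference of -0.70 percentage points.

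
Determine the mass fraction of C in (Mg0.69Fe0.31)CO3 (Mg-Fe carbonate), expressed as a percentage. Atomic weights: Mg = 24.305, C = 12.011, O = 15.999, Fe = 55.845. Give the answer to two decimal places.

Molar mass of (Mg0.69Fe0.31)CO3: 0.69*24.305 + 0.31*55.845 + 1*12.011 + 3*15.999 = 94.090 g/mol.
Mass of C per formula unit: 1 × 12.011 = 12.011 g.
Weight fraction C = 12.011 / 94.090 = 0.1277.

12.77 wt%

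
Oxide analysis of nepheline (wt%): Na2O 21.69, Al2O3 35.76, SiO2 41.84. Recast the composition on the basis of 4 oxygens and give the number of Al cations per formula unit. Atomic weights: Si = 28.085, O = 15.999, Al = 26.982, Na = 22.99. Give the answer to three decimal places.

1.004 Al apfu

Na2O: 21.69/61.979 = 0.34996 mol → 0.69992 mol Na, 0.34996 mol O.
Al2O3: 35.76/101.961 = 0.35072 mol → 0.70144 mol Al, 1.05216 mol O.
SiO2: 41.84/60.083 = 0.69637 mol → 0.69637 mol Si, 1.39274 mol O.
Total oxygen = 2.79486 mol. Normalization factor = 4/2.79486 = 1.43120.
Al per 4 O = 0.70144 × 1.43120 = 1.004.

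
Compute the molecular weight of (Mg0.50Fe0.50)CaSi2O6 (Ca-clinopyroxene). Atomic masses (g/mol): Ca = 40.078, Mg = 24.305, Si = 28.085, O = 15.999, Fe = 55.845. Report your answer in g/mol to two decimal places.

232.32 g/mol

The formula mass is the sum 0.50·24.305 + 0.50·55.845 + 1·40.078 + 2·28.085 + 6·15.999.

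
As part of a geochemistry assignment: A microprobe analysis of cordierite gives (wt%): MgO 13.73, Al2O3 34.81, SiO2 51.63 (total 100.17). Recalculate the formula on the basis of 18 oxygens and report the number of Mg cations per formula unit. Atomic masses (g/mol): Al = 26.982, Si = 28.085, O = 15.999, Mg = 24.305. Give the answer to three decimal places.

1.989 Mg apfu

13.73 wt% MgO ÷ 40.304 g/mol = 0.34066 mol, giving 0.34066 Mg and 0.34066 O.
34.81 wt% Al2O3 ÷ 101.961 g/mol = 0.34141 mol, giving 0.68282 Al and 1.02423 O.
51.63 wt% SiO2 ÷ 60.083 g/mol = 0.85931 mol, giving 0.85931 Si and 1.71862 O.
Oxygen sums to 3.08351; scaling by 18/3.08351 = 5.83750 puts the formula on 18 O.
Mg: 0.34066 × 5.83750 = 1.989 atoms per formula unit.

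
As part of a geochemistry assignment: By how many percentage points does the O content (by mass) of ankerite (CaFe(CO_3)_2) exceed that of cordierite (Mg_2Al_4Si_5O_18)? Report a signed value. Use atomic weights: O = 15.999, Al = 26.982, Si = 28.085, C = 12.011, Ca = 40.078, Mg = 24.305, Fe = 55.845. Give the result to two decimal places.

-4.78 percentage points

First mineral: 95.994 g O in 215.939 g formula = 44.45 wt% O.
Second mineral: 287.982 g O in 584.945 g formula = 49.23 wt% O.
44.45% − 49.23% gives a difference of -4.78 percentage points.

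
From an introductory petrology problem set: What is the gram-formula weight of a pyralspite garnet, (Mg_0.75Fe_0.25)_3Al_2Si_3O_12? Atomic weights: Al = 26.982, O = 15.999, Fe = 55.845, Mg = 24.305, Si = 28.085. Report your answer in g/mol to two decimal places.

M = 2.25×24.305 + 0.75×55.845 + 2×26.982 + 3×28.085 + 12×15.999

426.78 g/mol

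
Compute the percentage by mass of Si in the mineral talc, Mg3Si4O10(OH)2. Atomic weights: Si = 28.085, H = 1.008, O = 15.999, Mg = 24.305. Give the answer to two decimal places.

29.62 weight percent

Molar mass of Mg3Si4O10(OH)2: 3·24.305 + 4·28.085 + 12·15.999 + 2·1.008 = 379.259 g/mol.
Mass of Si per formula unit: 4 × 28.085 = 112.340 g.
Weight fraction Si = 112.340 / 379.259 = 0.2962.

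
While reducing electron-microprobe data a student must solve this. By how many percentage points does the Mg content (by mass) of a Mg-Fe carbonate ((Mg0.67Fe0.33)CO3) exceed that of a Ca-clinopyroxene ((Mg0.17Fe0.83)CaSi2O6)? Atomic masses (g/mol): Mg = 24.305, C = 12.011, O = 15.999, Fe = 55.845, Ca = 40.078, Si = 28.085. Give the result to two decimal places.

15.49 percentage points

First mineral: 16.284 g Mg in 94.721 g formula = 17.19 wt% Mg.
Second mineral: 4.132 g Mg in 242.725 g formula = 1.70 wt% Mg.
17.19% − 1.70% gives a difference of 15.49 percentage points.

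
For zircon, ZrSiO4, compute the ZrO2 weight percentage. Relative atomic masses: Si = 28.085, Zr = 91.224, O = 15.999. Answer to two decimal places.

67.22 wt%

M(ZrSiO4) = 183.305 g/mol; M(ZrO2) = 123.222 g/mol.
Moles ZrO2 per formula unit = 1 Zr ÷ 1 = 1.0000.
ZrO2 fraction = (1.0000 × 123.222) / 183.305 = 123.222/183.305 = 0.6722.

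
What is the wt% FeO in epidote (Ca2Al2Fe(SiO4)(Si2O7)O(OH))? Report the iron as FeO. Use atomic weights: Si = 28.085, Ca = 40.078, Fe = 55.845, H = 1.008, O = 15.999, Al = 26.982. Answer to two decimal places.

14.87 wt%

Molar mass of Ca2Al2Fe(SiO4)(Si2O7)O(OH) = 2·40.078 + 2·26.982 + 1·55.845 + 3·28.085 + 13·15.999 + 1·1.008 = 483.215 g/mol.
Each formula unit contains 1 Fe, equivalent to 1/1 = 1.0000 mol FeO.
M(FeO) = 1×55.845 + 1×15.999 = 71.844 g/mol.
Mass of FeO per formula unit = 1.0000 × 71.844 = 71.844 g.
FeO wt% = 71.844 / 483.215 × 100 = 14.87%.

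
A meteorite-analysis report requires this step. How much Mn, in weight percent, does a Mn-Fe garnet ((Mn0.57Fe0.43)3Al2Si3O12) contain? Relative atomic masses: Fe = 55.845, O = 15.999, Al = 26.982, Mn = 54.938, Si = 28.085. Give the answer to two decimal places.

M((Mn0.57Fe0.43)3Al2Si3O12) = 496.191 g/mol.
Mn contributes 1.71 × 54.938 = 93.944 g per mole.
93.944/496.191 = 0.1893 → 18.93%.

18.93 weight percent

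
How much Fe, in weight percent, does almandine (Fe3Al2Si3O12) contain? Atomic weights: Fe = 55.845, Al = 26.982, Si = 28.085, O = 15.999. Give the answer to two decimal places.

Molar mass of Fe3Al2Si3O12: 3*55.845 + 2*26.982 + 3*28.085 + 12*15.999 = 497.742 g/mol.
Mass of Fe per formula unit: 3 × 55.845 = 167.535 g.
Weight fraction Fe = 167.535 / 497.742 = 0.3366.

33.66 weight percent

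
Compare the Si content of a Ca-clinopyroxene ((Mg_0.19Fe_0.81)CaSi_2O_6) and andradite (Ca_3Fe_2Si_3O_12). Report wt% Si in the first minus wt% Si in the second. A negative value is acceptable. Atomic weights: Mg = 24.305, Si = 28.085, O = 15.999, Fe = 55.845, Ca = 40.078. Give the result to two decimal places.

6.62 percentage points

M((Mg_0.19Fe_0.81)CaSi_2O_6) = 242.094 g/mol, so wt% Si = 56.170/242.094 × 100 = 23.20%.
M(Ca_3Fe_2Si_3O_12) = 508.167 g/mol, so wt% Si = 84.255/508.167 × 100 = 16.58%.
23.20 − 16.58 = 6.62 pp.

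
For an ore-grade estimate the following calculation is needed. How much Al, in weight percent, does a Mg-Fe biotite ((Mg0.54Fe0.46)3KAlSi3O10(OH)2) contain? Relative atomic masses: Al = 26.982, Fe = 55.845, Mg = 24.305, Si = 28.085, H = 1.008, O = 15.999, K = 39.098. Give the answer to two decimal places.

5.86 weight percent

M((Mg0.54Fe0.46)3KAlSi3O10(OH)2) = 460.779 g/mol.
Al contributes 1 × 26.982 = 26.982 g per mole.
26.982/460.779 = 0.0586 → 5.86%.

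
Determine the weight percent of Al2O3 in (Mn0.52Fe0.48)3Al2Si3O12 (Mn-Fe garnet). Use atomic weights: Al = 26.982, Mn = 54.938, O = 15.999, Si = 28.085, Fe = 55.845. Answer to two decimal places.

20.54 wt%

Formula mass = 496.327 g/mol.
2 Al → 1.0000 mol Al2O3 per formula unit; M(Al2O3) = 101.961, so Al2O3 mass = 101.961 g.
101.961/496.327 × 100 = 20.54 wt%.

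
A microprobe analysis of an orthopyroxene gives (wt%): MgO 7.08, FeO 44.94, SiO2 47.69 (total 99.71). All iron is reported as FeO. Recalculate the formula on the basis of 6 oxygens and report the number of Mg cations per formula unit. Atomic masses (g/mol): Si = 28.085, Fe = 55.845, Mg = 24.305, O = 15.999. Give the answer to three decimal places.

0.441 Mg apfu

MgO (M=40.304): mol = 0.17566; Mg = 0.17566, O = 0.17566.
FeO (M=71.844): mol = 0.62552; Fe = 0.62552, O = 0.62552.
SiO2 (M=60.083): mol = 0.79374; Si = 0.79374, O = 1.58748.
ΣO = 2.38866; factor = 6/ΣO = 2.51187.
Mg apfu = 0.17566 × 2.51187 = 0.441.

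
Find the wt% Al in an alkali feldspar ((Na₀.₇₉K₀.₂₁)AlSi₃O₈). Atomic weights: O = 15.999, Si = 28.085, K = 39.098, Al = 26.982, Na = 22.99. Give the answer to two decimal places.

10.16 mass %

Formula mass = 0.79×22.99 + 0.21×39.098 + 1×26.982 + 3×28.085 + 8×15.999 = 265.602 g/mol, of which 26.982 g is Al.
So Al makes up 26.982/265.602 = 0.1016 of the mass, i.e. 10.16%.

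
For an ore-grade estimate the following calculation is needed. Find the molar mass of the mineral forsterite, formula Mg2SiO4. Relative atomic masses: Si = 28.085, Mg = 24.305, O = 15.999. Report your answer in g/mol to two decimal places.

140.69 g/mol

The formula mass is the sum 2·24.305 + 1·28.085 + 4·15.999.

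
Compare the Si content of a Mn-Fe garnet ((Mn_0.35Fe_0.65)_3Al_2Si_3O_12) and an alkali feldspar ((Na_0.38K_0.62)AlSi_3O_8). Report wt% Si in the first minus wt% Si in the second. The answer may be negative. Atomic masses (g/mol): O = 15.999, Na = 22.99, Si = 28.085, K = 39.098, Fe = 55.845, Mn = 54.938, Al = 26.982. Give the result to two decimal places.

M((Mn_0.35Fe_0.65)_3Al_2Si_3O_12) = 496.790 g/mol, so wt% Si = 84.255/496.790 × 100 = 16.96%.
M((Na_0.38K_0.62)AlSi_3O_8) = 272.206 g/mol, so wt% Si = 84.255/272.206 × 100 = 30.95%.
16.96 − 30.95 = -13.99 pp.

-13.99 percentage points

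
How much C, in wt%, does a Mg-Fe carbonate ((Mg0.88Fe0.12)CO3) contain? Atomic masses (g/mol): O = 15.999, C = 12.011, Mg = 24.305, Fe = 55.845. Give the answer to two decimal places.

Formula mass = 0.88×24.305 + 0.12×55.845 + 1×12.011 + 3×15.999 = 88.098 g/mol, of which 12.011 g is C.
So C makes up 12.011/88.098 = 0.1363 of the mass, i.e. 13.63%.

13.63 wt%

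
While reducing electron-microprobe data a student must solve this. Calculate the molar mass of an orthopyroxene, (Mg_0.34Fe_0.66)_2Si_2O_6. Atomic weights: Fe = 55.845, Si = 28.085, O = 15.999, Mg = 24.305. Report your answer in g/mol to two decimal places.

242.41 g/mol

M = 0.68(24.305) + 1.32(55.845) + 2(28.085) + 6(15.999)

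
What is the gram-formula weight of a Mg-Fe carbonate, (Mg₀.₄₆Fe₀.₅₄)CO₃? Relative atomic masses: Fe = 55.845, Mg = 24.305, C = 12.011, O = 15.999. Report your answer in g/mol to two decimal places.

Mg: 0.46 × 24.305 = 11.1803
Fe: 0.54 × 55.845 = 30.1563
C: 1 × 12.011 = 12.0110
O: 3 × 15.999 = 47.9970
Summing the contributions gives the formula mass.

101.34 g/mol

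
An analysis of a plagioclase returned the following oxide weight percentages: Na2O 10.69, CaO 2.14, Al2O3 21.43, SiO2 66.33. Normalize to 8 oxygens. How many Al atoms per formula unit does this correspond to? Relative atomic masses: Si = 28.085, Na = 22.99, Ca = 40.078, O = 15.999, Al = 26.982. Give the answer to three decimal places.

1.103 Al apfu

Na2O: 10.69/61.979 = 0.17248 mol → 0.34496 mol Na, 0.17248 mol O.
CaO: 2.14/56.077 = 0.03816 mol → 0.03816 mol Ca, 0.03816 mol O.
Al2O3: 21.43/101.961 = 0.21018 mol → 0.42036 mol Al, 0.63054 mol O.
SiO2: 66.33/60.083 = 1.10397 mol → 1.10397 mol Si, 2.20794 mol O.
Total oxygen = 3.04912 mol. Normalization factor = 8/3.04912 = 2.62371.
Al per 8 O = 0.42036 × 2.62371 = 1.103.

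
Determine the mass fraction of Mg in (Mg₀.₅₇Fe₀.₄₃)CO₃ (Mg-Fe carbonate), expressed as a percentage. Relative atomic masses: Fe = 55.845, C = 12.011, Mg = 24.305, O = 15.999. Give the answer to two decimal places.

M((Mg₀.₅₇Fe₀.₄₃)CO₃) = 97.875 g/mol.
Mg contributes 0.57 × 24.305 = 13.854 g per mole.
13.854/97.875 = 0.1415 → 14.15%.

14.15 weight percent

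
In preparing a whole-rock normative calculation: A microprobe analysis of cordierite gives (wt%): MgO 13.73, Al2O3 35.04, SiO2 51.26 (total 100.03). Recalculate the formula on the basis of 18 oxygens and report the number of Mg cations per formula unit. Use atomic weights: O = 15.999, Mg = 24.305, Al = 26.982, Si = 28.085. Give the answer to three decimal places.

MgO (M=40.304): mol = 0.34066; Mg = 0.34066, O = 0.34066.
Al2O3 (M=101.961): mol = 0.34366; Al = 0.68732, O = 1.03098.
SiO2 (M=60.083): mol = 0.85315; Si = 0.85315, O = 1.70630.
ΣO = 3.07794; factor = 18/ΣO = 5.84807.
Mg apfu = 0.34066 × 5.84807 = 1.992.

1.992 Mg apfu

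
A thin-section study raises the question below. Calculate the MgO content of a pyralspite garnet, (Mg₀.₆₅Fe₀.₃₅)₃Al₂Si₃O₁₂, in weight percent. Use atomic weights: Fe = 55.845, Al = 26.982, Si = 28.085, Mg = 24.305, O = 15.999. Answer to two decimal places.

M((Mg₀.₆₅Fe₀.₃₅)₃Al₂Si₃O₁₂) = 436.239 g/mol; M(MgO) = 40.304 g/mol.
Moles MgO per formula unit = 1.95 Mg ÷ 1 = 1.9500.
MgO fraction = (1.9500 × 40.304) / 436.239 = 78.593/436.239 = 0.1802.

18.02 wt%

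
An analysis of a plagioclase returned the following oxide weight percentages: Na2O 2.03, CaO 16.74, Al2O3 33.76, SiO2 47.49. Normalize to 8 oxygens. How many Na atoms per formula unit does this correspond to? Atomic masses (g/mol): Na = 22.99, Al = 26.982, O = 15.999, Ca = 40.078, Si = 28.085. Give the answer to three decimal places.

0.180 Na apfu

2.03 wt% Na2O ÷ 61.979 g/mol = 0.03275 mol, giving 0.06550 Na and 0.03275 O.
16.74 wt% CaO ÷ 56.077 g/mol = 0.29852 mol, giving 0.29852 Ca and 0.29852 O.
33.76 wt% Al2O3 ÷ 101.961 g/mol = 0.33111 mol, giving 0.66222 Al and 0.99333 O.
47.49 wt% SiO2 ÷ 60.083 g/mol = 0.79041 mol, giving 0.79041 Si and 1.58082 O.
Oxygen sums to 2.90542; scaling by 8/2.90542 = 2.75347 puts the formula on 8 O.
Na: 0.06550 × 2.75347 = 0.180 atoms per formula unit.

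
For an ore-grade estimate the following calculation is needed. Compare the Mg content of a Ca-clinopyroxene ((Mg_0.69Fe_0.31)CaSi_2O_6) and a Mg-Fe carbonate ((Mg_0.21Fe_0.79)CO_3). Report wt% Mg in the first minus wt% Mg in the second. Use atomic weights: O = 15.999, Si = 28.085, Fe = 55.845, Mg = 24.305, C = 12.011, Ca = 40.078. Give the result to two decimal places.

M((Mg_0.69Fe_0.31)CaSi_2O_6) = 226.324 g/mol, so wt% Mg = 16.770/226.324 × 100 = 7.41%.
M((Mg_0.21Fe_0.79)CO_3) = 109.230 g/mol, so wt% Mg = 5.104/109.230 × 100 = 4.67%.
7.41 − 4.67 = 2.74 pp.

2.74 percentage points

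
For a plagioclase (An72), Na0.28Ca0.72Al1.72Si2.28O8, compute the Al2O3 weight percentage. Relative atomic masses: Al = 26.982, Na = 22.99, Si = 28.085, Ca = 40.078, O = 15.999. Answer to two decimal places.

Formula mass = 273.728 g/mol.
1.72 Al → 0.8600 mol Al2O3 per formula unit; M(Al2O3) = 101.961, so Al2O3 mass = 87.686 g.
87.686/273.728 × 100 = 32.03 wt%.

32.03 wt%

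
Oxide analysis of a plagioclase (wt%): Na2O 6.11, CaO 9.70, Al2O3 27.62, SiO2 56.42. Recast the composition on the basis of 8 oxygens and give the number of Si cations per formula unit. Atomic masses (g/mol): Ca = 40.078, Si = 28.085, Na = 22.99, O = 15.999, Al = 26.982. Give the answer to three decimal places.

6.11 wt% Na2O ÷ 61.979 g/mol = 0.09858 mol, giving 0.19716 Na and 0.09858 O.
9.70 wt% CaO ÷ 56.077 g/mol = 0.17298 mol, giving 0.17298 Ca and 0.17298 O.
27.62 wt% Al2O3 ÷ 101.961 g/mol = 0.27089 mol, giving 0.54178 Al and 0.81267 O.
56.42 wt% SiO2 ÷ 60.083 g/mol = 0.93903 mol, giving 0.93903 Si and 1.87806 O.
Oxygen sums to 2.96229; scaling by 8/2.96229 = 2.70061 puts the formula on 8 O.
Si: 0.93903 × 2.70061 = 2.536 atoms per formula unit.

2.536 Si apfu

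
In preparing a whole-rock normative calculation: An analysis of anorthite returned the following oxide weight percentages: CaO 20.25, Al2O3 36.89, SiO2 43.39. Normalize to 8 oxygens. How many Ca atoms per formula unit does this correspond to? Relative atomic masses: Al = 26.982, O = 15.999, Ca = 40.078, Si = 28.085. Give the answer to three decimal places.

CaO: 20.25/56.077 = 0.36111 mol → 0.36111 mol Ca, 0.36111 mol O.
Al2O3: 36.89/101.961 = 0.36181 mol → 0.72362 mol Al, 1.08543 mol O.
SiO2: 43.39/60.083 = 0.72217 mol → 0.72217 mol Si, 1.44434 mol O.
Total oxygen = 2.89088 mol. Normalization factor = 8/2.89088 = 2.76732.
Ca per 8 O = 0.36111 × 2.76732 = 0.999.

0.999 Ca apfu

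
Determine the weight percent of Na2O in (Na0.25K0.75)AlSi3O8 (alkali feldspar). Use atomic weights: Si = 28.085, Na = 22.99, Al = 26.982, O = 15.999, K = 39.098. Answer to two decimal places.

M((Na0.25K0.75)AlSi3O8) = 274.300 g/mol; M(Na2O) = 61.979 g/mol.
Moles Na2O per formula unit = 0.25 Na ÷ 2 = 0.1250.
Na2O fraction = (0.1250 × 61.979) / 274.300 = 7.747/274.300 = 0.0282.

2.82 wt%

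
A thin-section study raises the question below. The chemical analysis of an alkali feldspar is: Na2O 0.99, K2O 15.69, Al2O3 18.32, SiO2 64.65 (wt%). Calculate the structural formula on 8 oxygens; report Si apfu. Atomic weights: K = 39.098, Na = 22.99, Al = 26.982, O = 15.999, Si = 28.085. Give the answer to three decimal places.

2.996 Si apfu

Na2O: 0.99/61.979 = 0.01597 mol → 0.03194 mol Na, 0.01597 mol O.
K2O: 15.69/94.195 = 0.16657 mol → 0.33314 mol K, 0.16657 mol O.
Al2O3: 18.32/101.961 = 0.17968 mol → 0.35936 mol Al, 0.53904 mol O.
SiO2: 64.65/60.083 = 1.07601 mol → 1.07601 mol Si, 2.15202 mol O.
Total oxygen = 2.87360 mol. Normalization factor = 8/2.87360 = 2.78396.
Si per 8 O = 1.07601 × 2.78396 = 2.996.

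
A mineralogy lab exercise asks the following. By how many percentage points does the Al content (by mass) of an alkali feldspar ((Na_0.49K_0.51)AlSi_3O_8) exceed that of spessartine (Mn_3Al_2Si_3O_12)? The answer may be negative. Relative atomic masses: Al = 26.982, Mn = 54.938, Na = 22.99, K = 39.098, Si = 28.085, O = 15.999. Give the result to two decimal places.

First mineral: 26.982 g Al in 270.434 g formula = 9.98 wt% Al.
Second mineral: 53.964 g Al in 495.021 g formula = 10.90 wt% Al.
9.98% − 10.90% gives a difference of -0.92 percentage points.

-0.92 percentage points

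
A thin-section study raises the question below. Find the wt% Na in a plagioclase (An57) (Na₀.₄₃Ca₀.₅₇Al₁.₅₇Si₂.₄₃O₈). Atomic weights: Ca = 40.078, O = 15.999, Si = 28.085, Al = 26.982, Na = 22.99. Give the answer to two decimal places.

Molar mass of Na₀.₄₃Ca₀.₅₇Al₁.₅₇Si₂.₄₃O₈: 0.43·22.99 + 0.57·40.078 + 1.57·26.982 + 2.43·28.085 + 8·15.999 = 271.330 g/mol.
Mass of Na per formula unit: 0.43 × 22.99 = 9.886 g.
Weight fraction Na = 9.886 / 271.330 = 0.0364.

3.64 mass %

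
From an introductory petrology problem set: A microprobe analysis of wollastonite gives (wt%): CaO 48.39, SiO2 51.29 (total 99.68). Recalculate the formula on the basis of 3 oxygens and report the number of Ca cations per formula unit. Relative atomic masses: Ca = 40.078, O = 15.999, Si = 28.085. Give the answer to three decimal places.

1.007 Ca apfu

48.39 wt% CaO ÷ 56.077 g/mol = 0.86292 mol, giving 0.86292 Ca and 0.86292 O.
51.29 wt% SiO2 ÷ 60.083 g/mol = 0.85365 mol, giving 0.85365 Si and 1.70730 O.
Oxygen sums to 2.57022; scaling by 3/2.57022 = 1.16722 puts the formula on 3 O.
Ca: 0.86292 × 1.16722 = 1.007 atoms per formula unit.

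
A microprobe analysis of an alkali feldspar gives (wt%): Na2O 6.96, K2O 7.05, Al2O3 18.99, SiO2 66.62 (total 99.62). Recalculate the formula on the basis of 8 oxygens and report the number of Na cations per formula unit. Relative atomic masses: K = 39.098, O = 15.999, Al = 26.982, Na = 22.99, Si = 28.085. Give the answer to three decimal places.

0.606 Na apfu

6.96 wt% Na2O ÷ 61.979 g/mol = 0.11230 mol, giving 0.22460 Na and 0.11230 O.
7.05 wt% K2O ÷ 94.195 g/mol = 0.07484 mol, giving 0.14968 K and 0.07484 O.
18.99 wt% Al2O3 ÷ 101.961 g/mol = 0.18625 mol, giving 0.37250 Al and 0.55875 O.
66.62 wt% SiO2 ÷ 60.083 g/mol = 1.10880 mol, giving 1.10880 Si and 2.21760 O.
Oxygen sums to 2.96349; scaling by 8/2.96349 = 2.69952 puts the formula on 8 O.
Na: 0.22460 × 2.69952 = 0.606 atoms per formula unit.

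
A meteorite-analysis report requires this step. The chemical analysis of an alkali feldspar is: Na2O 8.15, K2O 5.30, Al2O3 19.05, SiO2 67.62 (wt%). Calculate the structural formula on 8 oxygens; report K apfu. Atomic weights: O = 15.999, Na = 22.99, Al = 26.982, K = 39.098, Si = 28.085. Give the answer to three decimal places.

Na2O: 8.15/61.979 = 0.13150 mol → 0.26300 mol Na, 0.13150 mol O.
K2O: 5.30/94.195 = 0.05627 mol → 0.11254 mol K, 0.05627 mol O.
Al2O3: 19.05/101.961 = 0.18684 mol → 0.37368 mol Al, 0.56052 mol O.
SiO2: 67.62/60.083 = 1.12544 mol → 1.12544 mol Si, 2.25088 mol O.
Total oxygen = 2.99917 mol. Normalization factor = 8/2.99917 = 2.66740.
K per 8 O = 0.11254 × 2.66740 = 0.300.

0.300 K apfu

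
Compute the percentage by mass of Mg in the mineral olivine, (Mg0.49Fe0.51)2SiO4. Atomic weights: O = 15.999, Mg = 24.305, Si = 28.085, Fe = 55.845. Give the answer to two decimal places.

13.78 mass %

Formula mass = 0.98*24.305 + 1.02*55.845 + 1*28.085 + 4*15.999 = 172.862 g/mol, of which 23.819 g is Mg.
So Mg makes up 23.819/172.862 = 0.1378 of the mass, i.e. 13.78%.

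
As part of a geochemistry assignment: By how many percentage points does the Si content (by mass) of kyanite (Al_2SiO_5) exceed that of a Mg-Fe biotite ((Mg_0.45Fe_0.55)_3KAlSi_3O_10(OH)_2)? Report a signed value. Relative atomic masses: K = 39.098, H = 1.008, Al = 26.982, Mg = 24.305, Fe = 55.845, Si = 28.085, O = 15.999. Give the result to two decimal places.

M(Al_2SiO_5) = 162.044 g/mol, so wt% Si = 28.085/162.044 × 100 = 17.33%.
M((Mg_0.45Fe_0.55)_3KAlSi_3O_10(OH)_2) = 469.295 g/mol, so wt% Si = 84.255/469.295 × 100 = 17.95%.
17.33 − 17.95 = -0.62 pp.

-0.62 percentage points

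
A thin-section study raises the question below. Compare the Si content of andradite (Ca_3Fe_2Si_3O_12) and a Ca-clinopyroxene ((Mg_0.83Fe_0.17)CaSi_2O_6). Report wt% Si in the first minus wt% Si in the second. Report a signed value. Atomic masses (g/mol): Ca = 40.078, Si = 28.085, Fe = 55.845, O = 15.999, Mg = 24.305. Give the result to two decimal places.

First mineral: 84.255 g Si in 508.167 g formula = 16.58 wt% Si.
Second mineral: 56.170 g Si in 221.909 g formula = 25.31 wt% Si.
16.58% − 25.31% gives a difference of -8.73 percentage points.

-8.73 percentage points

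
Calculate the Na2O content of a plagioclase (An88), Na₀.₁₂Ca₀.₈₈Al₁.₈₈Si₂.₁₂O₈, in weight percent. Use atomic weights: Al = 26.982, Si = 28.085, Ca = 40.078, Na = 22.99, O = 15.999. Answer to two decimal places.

1.35 wt%

Molar mass of Na₀.₁₂Ca₀.₈₈Al₁.₈₈Si₂.₁₂O₈ = 0.12·22.99 + 0.88·40.078 + 1.88·26.982 + 2.12·28.085 + 8·15.999 = 276.286 g/mol.
Each formula unit contains 0.12 Na, equivalent to 0.12/2 = 0.0600 mol Na2O.
M(Na2O) = 2×22.99 + 1×15.999 = 61.979 g/mol.
Mass of Na2O per formula unit = 0.0600 × 61.979 = 3.719 g.
Na2O wt% = 3.719 / 276.286 × 100 = 1.35%.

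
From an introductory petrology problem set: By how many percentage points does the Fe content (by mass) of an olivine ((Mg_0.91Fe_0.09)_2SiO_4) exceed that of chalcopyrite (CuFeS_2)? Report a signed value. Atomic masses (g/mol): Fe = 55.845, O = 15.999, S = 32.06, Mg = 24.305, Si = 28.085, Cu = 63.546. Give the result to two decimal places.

M((Mg_0.91Fe_0.09)_2SiO_4) = 146.368 g/mol, so wt% Fe = 10.052/146.368 × 100 = 6.87%.
M(CuFeS_2) = 183.511 g/mol, so wt% Fe = 55.845/183.511 × 100 = 30.43%.
6.87 − 30.43 = -23.56 pp.

-23.56 percentage points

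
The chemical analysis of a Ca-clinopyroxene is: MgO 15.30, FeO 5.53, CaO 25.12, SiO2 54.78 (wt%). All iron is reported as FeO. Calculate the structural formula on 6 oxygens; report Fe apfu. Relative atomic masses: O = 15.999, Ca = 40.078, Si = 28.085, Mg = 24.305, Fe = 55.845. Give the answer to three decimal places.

MgO (M=40.304): mol = 0.37961; Mg = 0.37961, O = 0.37961.
FeO (M=71.844): mol = 0.07697; Fe = 0.07697, O = 0.07697.
CaO (M=56.077): mol = 0.44796; Ca = 0.44796, O = 0.44796.
SiO2 (M=60.083): mol = 0.91174; Si = 0.91174, O = 1.82348.
ΣO = 2.72802; factor = 6/ΣO = 2.19940.
Fe apfu = 0.07697 × 2.19940 = 0.169.

0.169 Fe apfu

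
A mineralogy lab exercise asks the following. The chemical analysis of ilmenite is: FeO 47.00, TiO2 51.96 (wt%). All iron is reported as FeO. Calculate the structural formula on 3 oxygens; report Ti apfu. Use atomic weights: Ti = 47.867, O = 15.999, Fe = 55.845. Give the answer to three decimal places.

FeO (M=71.844): mol = 0.65420; Fe = 0.65420, O = 0.65420.
TiO2 (M=79.865): mol = 0.65060; Ti = 0.65060, O = 1.30120.
ΣO = 1.95540; factor = 3/ΣO = 1.53421.
Ti apfu = 0.65060 × 1.53421 = 0.998.

0.998 Ti apfu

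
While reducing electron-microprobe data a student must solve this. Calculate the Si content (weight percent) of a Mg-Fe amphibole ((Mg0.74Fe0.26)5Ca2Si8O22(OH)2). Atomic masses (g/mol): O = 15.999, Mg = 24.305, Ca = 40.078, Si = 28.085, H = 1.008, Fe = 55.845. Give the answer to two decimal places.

26.33 weight percent

Formula mass = 3.70·24.305 + 1.30·55.845 + 2·40.078 + 8·28.085 + 24·15.999 + 2·1.008 = 853.355 g/mol, of which 224.680 g is Si.
So Si makes up 224.680/853.355 = 0.2633 of the mass, i.e. 26.33%.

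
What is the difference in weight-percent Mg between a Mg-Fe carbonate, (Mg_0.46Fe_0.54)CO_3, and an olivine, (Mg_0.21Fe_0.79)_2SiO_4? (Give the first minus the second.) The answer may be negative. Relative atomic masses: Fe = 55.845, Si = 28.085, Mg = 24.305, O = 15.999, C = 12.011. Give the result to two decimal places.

5.67 percentage points

M((Mg_0.46Fe_0.54)CO_3) = 101.345 g/mol, so wt% Mg = 11.180/101.345 × 100 = 11.03%.
M((Mg_0.21Fe_0.79)_2SiO_4) = 190.524 g/mol, so wt% Mg = 10.208/190.524 × 100 = 5.36%.
11.03 − 5.36 = 5.67 pp.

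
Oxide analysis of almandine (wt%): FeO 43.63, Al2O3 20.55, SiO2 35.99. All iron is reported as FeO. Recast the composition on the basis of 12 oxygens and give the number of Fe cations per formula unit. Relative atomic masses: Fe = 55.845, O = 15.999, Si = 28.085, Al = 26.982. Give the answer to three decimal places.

3.024 Fe apfu

FeO (M=71.844): mol = 0.60729; Fe = 0.60729, O = 0.60729.
Al2O3 (M=101.961): mol = 0.20155; Al = 0.40310, O = 0.60465.
SiO2 (M=60.083): mol = 0.59900; Si = 0.59900, O = 1.19800.
ΣO = 2.40994; factor = 12/ΣO = 4.97938.
Fe apfu = 0.60729 × 4.97938 = 3.024.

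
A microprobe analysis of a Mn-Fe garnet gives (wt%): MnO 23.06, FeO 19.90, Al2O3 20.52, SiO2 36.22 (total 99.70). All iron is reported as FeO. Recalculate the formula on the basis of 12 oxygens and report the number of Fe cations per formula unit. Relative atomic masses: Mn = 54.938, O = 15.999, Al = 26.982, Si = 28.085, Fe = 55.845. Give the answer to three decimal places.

1.378 Fe apfu

MnO: 23.06/70.937 = 0.32508 mol → 0.32508 mol Mn, 0.32508 mol O.
FeO: 19.90/71.844 = 0.27699 mol → 0.27699 mol Fe, 0.27699 mol O.
Al2O3: 20.52/101.961 = 0.20125 mol → 0.40250 mol Al, 0.60375 mol O.
SiO2: 36.22/60.083 = 0.60283 mol → 0.60283 mol Si, 1.20566 mol O.
Total oxygen = 2.41148 mol. Normalization factor = 12/2.41148 = 4.97620.
Fe per 12 O = 0.27699 × 4.97620 = 1.378.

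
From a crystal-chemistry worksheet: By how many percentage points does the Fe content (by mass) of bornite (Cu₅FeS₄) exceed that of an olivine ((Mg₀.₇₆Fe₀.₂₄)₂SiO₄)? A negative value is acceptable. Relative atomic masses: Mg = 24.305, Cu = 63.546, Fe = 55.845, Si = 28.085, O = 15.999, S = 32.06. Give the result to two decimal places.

-6.07 percentage points

First mineral: 55.845 g Fe in 501.815 g formula = 11.13 wt% Fe.
Second mineral: 26.806 g Fe in 155.830 g formula = 17.20 wt% Fe.
11.13% − 17.20% gives a difference of -6.07 percentage points.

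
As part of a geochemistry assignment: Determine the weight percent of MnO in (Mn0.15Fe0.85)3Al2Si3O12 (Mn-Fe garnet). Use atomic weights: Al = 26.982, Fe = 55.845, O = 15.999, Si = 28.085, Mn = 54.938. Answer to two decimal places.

Molar mass of (Mn0.15Fe0.85)3Al2Si3O12 = 0.45*54.938 + 2.55*55.845 + 2*26.982 + 3*28.085 + 12*15.999 = 497.334 g/mol.
Each formula unit contains 0.45 Mn, equivalent to 0.45/1 = 0.4500 mol MnO.
M(MnO) = 1×54.938 + 1×15.999 = 70.937 g/mol.
Mass of MnO per formula unit = 0.4500 × 70.937 = 31.922 g.
MnO wt% = 31.922 / 497.334 × 100 = 6.42%.

6.42 wt%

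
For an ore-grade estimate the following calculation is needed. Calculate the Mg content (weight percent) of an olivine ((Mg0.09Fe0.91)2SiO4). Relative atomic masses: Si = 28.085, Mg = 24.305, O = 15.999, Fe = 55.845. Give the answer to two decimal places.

2.21 weight percent

M((Mg0.09Fe0.91)2SiO4) = 198.094 g/mol.
Mg contributes 0.18 × 24.305 = 4.375 g per mole.
4.375/198.094 = 0.0221 → 2.21%.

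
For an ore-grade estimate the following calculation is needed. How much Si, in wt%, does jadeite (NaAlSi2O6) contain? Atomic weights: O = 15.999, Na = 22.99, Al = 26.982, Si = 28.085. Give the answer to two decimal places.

27.79 wt%

M(NaAlSi2O6) = 202.136 g/mol.
Si contributes 2 × 28.085 = 56.170 g per mole.
56.170/202.136 = 0.2779 → 27.79%.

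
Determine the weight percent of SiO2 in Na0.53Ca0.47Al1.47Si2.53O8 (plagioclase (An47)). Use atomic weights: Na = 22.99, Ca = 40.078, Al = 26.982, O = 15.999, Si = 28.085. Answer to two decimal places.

56.36 wt%

Molar mass of Na0.53Ca0.47Al1.47Si2.53O8 = 0.53*22.99 + 0.47*40.078 + 1.47*26.982 + 2.53*28.085 + 8*15.999 = 269.732 g/mol.
Each formula unit contains 2.53 Si, equivalent to 2.53/1 = 2.5300 mol SiO2.
M(SiO2) = 1×28.085 + 2×15.999 = 60.083 g/mol.
Mass of SiO2 per formula unit = 2.5300 × 60.083 = 152.010 g.
SiO2 wt% = 152.010 / 269.732 × 100 = 56.36%.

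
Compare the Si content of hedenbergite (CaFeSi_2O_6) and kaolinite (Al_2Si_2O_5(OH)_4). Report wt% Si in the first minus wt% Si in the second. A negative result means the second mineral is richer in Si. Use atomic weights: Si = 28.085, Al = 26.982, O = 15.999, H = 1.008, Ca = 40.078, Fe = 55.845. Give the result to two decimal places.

0.88 percentage points

M(CaFeSi_2O_6) = 248.087 g/mol, so wt% Si = 56.170/248.087 × 100 = 22.64%.
M(Al_2Si_2O_5(OH)_4) = 258.157 g/mol, so wt% Si = 56.170/258.157 × 100 = 21.76%.
22.64 − 21.76 = 0.88 pp.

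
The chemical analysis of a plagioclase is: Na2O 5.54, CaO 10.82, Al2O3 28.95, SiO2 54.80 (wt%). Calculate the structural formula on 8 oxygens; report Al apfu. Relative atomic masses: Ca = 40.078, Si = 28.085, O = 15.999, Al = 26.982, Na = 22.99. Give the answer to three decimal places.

Na2O: 5.54/61.979 = 0.08939 mol → 0.17878 mol Na, 0.08939 mol O.
CaO: 10.82/56.077 = 0.19295 mol → 0.19295 mol Ca, 0.19295 mol O.
Al2O3: 28.95/101.961 = 0.28393 mol → 0.56786 mol Al, 0.85179 mol O.
SiO2: 54.80/60.083 = 0.91207 mol → 0.91207 mol Si, 1.82414 mol O.
Total oxygen = 2.95827 mol. Normalization factor = 8/2.95827 = 2.70428.
Al per 8 O = 0.56786 × 2.70428 = 1.536.

1.536 Al apfu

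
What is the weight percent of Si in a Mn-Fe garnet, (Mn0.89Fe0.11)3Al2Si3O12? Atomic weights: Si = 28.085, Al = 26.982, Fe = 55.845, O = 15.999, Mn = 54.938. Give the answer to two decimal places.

Molar mass of (Mn0.89Fe0.11)3Al2Si3O12: 2.67×54.938 + 0.33×55.845 + 2×26.982 + 3×28.085 + 12×15.999 = 495.320 g/mol.
Mass of Si per formula unit: 3 × 28.085 = 84.255 g.
Weight fraction Si = 84.255 / 495.320 = 0.1701.

17.01 weight percent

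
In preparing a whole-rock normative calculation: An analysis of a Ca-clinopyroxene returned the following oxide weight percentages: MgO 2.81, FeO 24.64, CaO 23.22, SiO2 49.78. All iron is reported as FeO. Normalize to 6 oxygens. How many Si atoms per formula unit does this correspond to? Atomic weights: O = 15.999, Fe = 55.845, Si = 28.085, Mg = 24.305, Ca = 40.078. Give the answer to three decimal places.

2.001 Si apfu

MgO (M=40.304): mol = 0.06972; Mg = 0.06972, O = 0.06972.
FeO (M=71.844): mol = 0.34297; Fe = 0.34297, O = 0.34297.
CaO (M=56.077): mol = 0.41407; Ca = 0.41407, O = 0.41407.
SiO2 (M=60.083): mol = 0.82852; Si = 0.82852, O = 1.65704.
ΣO = 2.48380; factor = 6/ΣO = 2.41565.
Si apfu = 0.82852 × 2.41565 = 2.001.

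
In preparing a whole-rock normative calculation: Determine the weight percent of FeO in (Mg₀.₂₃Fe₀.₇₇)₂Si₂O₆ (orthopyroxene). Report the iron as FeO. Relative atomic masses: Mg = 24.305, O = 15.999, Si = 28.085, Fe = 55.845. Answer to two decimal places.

Molar mass of (Mg₀.₂₃Fe₀.₇₇)₂Si₂O₆ = 0.46×24.305 + 1.54×55.845 + 2×28.085 + 6×15.999 = 249.346 g/mol.
Each formula unit contains 1.54 Fe, equivalent to 1.54/1 = 1.5400 mol FeO.
M(FeO) = 1×55.845 + 1×15.999 = 71.844 g/mol.
Mass of FeO per formula unit = 1.5400 × 71.844 = 110.640 g.
FeO wt% = 110.640 / 249.346 × 100 = 44.37%.

44.37 wt%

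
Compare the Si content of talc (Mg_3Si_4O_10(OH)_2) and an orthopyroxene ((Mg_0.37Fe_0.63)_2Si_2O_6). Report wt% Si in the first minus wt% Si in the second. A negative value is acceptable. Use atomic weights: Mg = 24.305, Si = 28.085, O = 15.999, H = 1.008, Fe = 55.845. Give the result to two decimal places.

6.27 percentage points

Si in Mg_3Si_4O_10(OH)_2: molar mass 379.259 g/mol; 4×28.085 = 112.340 g → 29.62 wt%.
Si in (Mg_0.37Fe_0.63)_2Si_2O_6: molar mass 240.514 g/mol; 2×28.085 = 56.170 g → 23.35 wt%.
Difference = 29.62 − 23.35 = 6.27 percentage points.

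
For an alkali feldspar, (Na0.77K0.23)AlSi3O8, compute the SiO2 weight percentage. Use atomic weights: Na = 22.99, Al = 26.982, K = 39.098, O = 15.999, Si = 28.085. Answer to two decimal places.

67.78 wt%

Formula mass = 265.924 g/mol.
3 Si → 3.0000 mol SiO2 per formula unit; M(SiO2) = 60.083, so SiO2 mass = 180.249 g.
180.249/265.924 × 100 = 67.78 wt%.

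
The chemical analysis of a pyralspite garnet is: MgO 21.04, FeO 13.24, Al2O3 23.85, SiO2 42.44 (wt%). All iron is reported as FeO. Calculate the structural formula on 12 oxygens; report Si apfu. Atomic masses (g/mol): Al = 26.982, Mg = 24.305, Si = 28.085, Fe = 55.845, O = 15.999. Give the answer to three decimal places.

3.005 Si apfu

21.04 wt% MgO ÷ 40.304 g/mol = 0.52203 mol, giving 0.52203 Mg and 0.52203 O.
13.24 wt% FeO ÷ 71.844 g/mol = 0.18429 mol, giving 0.18429 Fe and 0.18429 O.
23.85 wt% Al2O3 ÷ 101.961 g/mol = 0.23391 mol, giving 0.46782 Al and 0.70173 O.
42.44 wt% SiO2 ÷ 60.083 g/mol = 0.70636 mol, giving 0.70636 Si and 1.41272 O.
Oxygen sums to 2.82077; scaling by 12/2.82077 = 4.25416 puts the formula on 12 O.
Si: 0.70636 × 4.25416 = 3.005 atoms per formula unit.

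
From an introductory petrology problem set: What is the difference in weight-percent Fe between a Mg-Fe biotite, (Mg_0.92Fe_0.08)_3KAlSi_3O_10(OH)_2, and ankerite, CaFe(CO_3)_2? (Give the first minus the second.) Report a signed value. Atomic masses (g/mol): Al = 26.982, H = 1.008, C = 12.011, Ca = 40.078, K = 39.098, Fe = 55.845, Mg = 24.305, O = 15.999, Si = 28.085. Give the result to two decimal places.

-22.71 percentage points

Fe in (Mg_0.92Fe_0.08)_3KAlSi_3O_10(OH)_2: molar mass 424.824 g/mol; 0.24×55.845 = 13.403 g → 3.15 wt%.
Fe in CaFe(CO_3)_2: molar mass 215.939 g/mol; 1×55.845 = 55.845 g → 25.86 wt%.
Difference = 3.15 − 25.86 = -22.71 percentage points.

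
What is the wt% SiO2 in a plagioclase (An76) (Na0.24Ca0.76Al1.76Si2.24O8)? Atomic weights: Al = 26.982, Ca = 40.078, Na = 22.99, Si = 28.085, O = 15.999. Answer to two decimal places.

49.05 wt%

M(Na0.24Ca0.76Al1.76Si2.24O8) = 274.368 g/mol; M(SiO2) = 60.083 g/mol.
Moles SiO2 per formula unit = 2.24 Si ÷ 1 = 2.2400.
SiO2 fraction = (2.2400 × 60.083) / 274.368 = 134.586/274.368 = 0.4905.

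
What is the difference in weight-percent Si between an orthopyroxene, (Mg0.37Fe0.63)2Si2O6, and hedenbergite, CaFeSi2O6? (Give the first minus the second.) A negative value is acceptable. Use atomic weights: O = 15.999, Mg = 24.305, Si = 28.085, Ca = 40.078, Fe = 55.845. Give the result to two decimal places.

First mineral: 56.170 g Si in 240.514 g formula = 23.35 wt% Si.
Second mineral: 56.170 g Si in 248.087 g formula = 22.64 wt% Si.
23.35% − 22.64% gives a difference of 0.71 percentage points.

0.71 percentage points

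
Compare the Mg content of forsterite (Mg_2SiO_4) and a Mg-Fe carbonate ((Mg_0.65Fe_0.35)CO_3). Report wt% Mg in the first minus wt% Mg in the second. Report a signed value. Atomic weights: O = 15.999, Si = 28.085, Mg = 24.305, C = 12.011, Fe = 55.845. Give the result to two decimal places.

17.98 percentage points

First mineral: 48.610 g Mg in 140.691 g formula = 34.55 wt% Mg.
Second mineral: 15.798 g Mg in 95.352 g formula = 16.57 wt% Mg.
34.55% − 16.57% gives a difference of 17.98 percentage points.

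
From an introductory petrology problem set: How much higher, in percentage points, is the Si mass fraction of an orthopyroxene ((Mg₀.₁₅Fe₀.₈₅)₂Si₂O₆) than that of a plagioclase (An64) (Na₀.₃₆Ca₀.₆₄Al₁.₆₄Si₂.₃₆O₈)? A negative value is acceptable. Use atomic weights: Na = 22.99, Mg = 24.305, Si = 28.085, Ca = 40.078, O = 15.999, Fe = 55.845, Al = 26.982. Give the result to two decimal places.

M((Mg₀.₁₅Fe₀.₈₅)₂Si₂O₆) = 254.392 g/mol, so wt% Si = 56.170/254.392 × 100 = 22.08%.
M(Na₀.₃₆Ca₀.₆₄Al₁.₆₄Si₂.₃₆O₈) = 272.449 g/mol, so wt% Si = 66.281/272.449 × 100 = 24.33%.
22.08 − 24.33 = -2.25 pp.

-2.25 percentage points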